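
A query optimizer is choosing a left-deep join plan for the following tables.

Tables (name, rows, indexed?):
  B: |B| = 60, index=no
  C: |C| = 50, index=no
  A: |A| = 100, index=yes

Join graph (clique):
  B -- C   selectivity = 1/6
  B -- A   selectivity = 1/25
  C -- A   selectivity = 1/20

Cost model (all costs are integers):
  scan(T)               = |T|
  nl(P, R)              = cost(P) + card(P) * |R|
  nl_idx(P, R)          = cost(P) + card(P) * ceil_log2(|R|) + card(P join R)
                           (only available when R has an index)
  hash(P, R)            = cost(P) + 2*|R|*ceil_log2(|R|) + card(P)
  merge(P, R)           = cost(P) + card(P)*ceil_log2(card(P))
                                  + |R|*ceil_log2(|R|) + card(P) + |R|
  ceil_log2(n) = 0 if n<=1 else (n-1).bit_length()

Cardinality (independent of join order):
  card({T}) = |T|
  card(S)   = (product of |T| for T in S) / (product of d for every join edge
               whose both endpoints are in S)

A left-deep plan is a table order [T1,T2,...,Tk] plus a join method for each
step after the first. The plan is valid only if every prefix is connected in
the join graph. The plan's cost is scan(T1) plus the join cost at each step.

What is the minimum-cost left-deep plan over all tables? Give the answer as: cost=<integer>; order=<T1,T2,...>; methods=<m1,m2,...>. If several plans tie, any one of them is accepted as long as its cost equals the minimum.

Selinger DP (subsets sized 1..n):
  {B}: scan cost=60, card=60
  {C}: scan cost=50, card=50
  {A}: scan cost=100, card=100
  {BC}: card=500; try (C,hash)→720, (B,hash)→820, (B,merge)→820, (C,merge)→830, (B,nl)→3050, (C,nl)→3060; best=720 via (C,hash)
  {AB}: card=240; try (A,nl_idx)→720, (B,hash)→920, (A,merge)→1280, (B,merge)→1320, (A,hash)→1520, (A,nl)→6060 …(+1); best=720 via (A,nl_idx)
  {AC}: card=250; try (A,nl_idx)→650, (C,hash)→800, (A,merge)→1200, (C,merge)→1250, (A,hash)→1500, (A,nl)→5050 …(+1); best=650 via (A,nl_idx)
  {ABC}: card=100; try (C,hash)→1560, (B,hash)→1620, (A,hash)→2620, (C,merge)→3230, (B,merge)→3320, (A,nl_idx)→4320 …(+4); best=1560 via (C,hash)

cost=1560; order=B,A,C; methods=nl_idx,hash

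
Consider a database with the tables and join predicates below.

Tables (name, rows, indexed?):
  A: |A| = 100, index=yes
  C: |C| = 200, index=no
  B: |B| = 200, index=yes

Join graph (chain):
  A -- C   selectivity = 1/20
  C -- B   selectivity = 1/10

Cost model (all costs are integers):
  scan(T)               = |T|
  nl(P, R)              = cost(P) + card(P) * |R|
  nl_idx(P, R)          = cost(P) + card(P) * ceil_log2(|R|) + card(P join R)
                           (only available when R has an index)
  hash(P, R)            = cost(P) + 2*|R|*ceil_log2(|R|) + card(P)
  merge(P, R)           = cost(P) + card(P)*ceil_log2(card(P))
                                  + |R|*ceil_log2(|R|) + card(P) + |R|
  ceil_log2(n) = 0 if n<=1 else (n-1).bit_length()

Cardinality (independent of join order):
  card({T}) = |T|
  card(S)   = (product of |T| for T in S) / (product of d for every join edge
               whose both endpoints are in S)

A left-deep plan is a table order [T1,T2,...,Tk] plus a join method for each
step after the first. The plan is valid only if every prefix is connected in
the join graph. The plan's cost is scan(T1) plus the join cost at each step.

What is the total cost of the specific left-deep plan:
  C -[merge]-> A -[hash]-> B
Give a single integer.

step 1: scan C: cost=200, card=200
step 2: join A via merge
    card(P join A) = 200*100/(20) = 1000
    cost = 200 + 200*8 + 100*7 + 200 + 100 = 2800
step 3: join B via hash
    card(P join B) = 1000*200/(10) = 20000
    cost = 2800 + 2*200*8 + 1000 = 7000

7000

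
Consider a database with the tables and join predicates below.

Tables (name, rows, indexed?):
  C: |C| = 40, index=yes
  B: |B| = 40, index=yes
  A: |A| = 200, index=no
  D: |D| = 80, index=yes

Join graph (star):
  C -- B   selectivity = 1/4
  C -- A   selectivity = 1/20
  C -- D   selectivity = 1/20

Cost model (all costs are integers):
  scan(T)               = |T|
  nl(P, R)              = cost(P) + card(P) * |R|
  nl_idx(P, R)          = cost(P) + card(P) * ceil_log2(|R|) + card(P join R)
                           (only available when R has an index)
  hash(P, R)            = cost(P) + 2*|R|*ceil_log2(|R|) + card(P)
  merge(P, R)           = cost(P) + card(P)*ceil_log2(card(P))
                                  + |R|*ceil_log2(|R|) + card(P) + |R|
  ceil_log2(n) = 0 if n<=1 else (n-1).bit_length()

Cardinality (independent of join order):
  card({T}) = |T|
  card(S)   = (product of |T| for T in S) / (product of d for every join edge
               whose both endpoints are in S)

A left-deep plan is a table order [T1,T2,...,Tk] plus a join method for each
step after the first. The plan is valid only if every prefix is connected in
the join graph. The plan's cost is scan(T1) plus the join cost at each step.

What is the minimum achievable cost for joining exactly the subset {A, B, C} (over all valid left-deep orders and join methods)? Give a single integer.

Selinger DP over subsets of {A,B,C}:
  {C}: scan cost=40, card=40
  {B}: scan cost=40, card=40
  {A}: scan cost=200, card=200
  {BC}: card=400; try (C,hash)→560, (B,hash)→560, (C,merge)→600, (B,merge)→600, (C,nl_idx)→680, (B,nl_idx)→680 …(+2); best=560 via (C,hash)
  {AC}: card=400; try (C,hash)→880, (C,nl_idx)→1800, (A,merge)→2120, (C,merge)→2280, (A,hash)→3280, (A,nl)→8040 …(+1); best=880 via (C,hash)
  {ABC}: card=4000; try (B,hash)→1760, (A,hash)→4160, (B,merge)→5160, (A,merge)→6360, (B,nl_idx)→7280, (B,nl)→16880 …(+1); best=1760 via (B,hash)

1760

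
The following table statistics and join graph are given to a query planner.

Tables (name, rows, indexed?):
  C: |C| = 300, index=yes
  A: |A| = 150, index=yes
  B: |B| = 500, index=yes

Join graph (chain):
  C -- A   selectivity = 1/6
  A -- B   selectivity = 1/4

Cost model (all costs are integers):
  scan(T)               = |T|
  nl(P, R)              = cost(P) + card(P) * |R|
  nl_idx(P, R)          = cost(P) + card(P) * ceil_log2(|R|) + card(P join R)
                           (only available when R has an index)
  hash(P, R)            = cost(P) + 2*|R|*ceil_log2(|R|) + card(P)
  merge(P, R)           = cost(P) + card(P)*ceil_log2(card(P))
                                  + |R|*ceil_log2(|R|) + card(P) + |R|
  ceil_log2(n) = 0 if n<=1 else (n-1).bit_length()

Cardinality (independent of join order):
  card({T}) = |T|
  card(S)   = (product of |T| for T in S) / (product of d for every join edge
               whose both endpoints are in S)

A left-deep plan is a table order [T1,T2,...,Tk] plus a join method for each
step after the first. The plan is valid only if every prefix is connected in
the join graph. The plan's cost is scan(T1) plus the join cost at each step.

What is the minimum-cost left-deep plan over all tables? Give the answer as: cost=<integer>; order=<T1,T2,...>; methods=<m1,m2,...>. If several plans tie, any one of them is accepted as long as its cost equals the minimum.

cost=19500; order=C,A,B; methods=hash,hash

Selinger DP (subsets sized 1..n):
  {C}: scan cost=300, card=300
  {A}: scan cost=150, card=150
  {B}: scan cost=500, card=500
  {AC}: card=7500; try (A,hash)→3000, (C,merge)→4500, (A,merge)→4650, (C,hash)→5700, (C,nl_idx)→9000, (A,nl_idx)→10200 …(+2); best=3000 via (A,hash)
  {AB}: card=18750; try (A,hash)→3400, (B,merge)→6500, (A,merge)→6850, (B,hash)→9300, (B,nl_idx)→20250, (A,nl_idx)→23250 …(+2); best=3400 via (A,hash)
  {ABC}: card=937500; try (B,hash)→19500, (C,hash)→27550, (B,merge)→113000, (C,merge)→306400, (B,nl_idx)→1008000, (C,nl_idx)→1109650 …(+2); best=19500 via (B,hash)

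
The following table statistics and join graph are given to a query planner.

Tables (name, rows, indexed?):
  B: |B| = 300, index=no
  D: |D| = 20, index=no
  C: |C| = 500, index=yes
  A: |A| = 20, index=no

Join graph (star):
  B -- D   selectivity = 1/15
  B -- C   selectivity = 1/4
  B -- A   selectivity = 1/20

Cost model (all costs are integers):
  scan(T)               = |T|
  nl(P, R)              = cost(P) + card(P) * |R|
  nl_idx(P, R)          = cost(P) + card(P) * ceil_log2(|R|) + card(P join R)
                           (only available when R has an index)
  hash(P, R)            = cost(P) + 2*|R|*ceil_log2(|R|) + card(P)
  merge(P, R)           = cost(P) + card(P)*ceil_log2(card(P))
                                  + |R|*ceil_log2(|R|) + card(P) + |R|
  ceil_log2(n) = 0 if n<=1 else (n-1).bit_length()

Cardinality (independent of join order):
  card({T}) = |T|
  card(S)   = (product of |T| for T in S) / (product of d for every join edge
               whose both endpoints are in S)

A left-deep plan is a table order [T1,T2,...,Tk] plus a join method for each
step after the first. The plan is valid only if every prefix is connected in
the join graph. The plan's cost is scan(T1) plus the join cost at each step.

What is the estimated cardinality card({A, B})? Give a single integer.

Tables in S: A(20), B(300)
Edges inside S: B-A(d=20)
numerator = 20 * 300 = 6000
denominator = 20 = 20
card(S) = 6000 / 20 = 300

300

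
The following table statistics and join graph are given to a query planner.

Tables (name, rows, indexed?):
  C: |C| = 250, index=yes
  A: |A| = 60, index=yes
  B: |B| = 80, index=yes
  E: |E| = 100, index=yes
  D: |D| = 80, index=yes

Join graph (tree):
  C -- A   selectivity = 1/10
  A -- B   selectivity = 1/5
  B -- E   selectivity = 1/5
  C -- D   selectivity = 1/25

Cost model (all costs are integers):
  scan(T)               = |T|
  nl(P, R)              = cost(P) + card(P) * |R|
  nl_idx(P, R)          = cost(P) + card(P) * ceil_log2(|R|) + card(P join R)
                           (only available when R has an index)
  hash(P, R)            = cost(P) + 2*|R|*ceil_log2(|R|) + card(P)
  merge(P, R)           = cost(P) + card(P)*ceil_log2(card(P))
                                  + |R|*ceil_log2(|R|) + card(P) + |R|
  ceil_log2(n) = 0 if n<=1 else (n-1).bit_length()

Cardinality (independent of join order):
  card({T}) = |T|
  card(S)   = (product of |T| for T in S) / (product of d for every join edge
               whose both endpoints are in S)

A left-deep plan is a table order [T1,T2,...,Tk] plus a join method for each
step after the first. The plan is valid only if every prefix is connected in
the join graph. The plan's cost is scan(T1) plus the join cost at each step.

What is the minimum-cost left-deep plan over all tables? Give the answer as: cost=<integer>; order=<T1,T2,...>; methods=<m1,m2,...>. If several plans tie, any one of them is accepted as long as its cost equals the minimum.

cost=87160; order=D,C,A,B,E; methods=nl_idx,hash,hash,hash

Selinger DP (subsets sized 1..n):
  {C}: scan cost=250, card=250
  {A}: scan cost=60, card=60
  {B}: scan cost=80, card=80
  {E}: scan cost=100, card=100
  {D}: scan cost=80, card=80
  {AC}: card=1500; try (A,hash)→1220, (C,nl_idx)→2040, (C,merge)→2730, (A,merge)→2920, (A,nl_idx)→3250, (C,hash)→4120 …(+2); best=1220 via (A,hash)
  {CD}: card=800; try (C,nl_idx)→1520, (D,hash)→1620, (D,nl_idx)→2800, (C,merge)→2970, (D,merge)→3140, (C,hash)→4160 …(+2); best=1520 via (C,nl_idx)
  {AB}: card=960; try (A,hash)→880, (B,merge)→1120, (A,merge)→1140, (B,hash)→1240, (B,nl_idx)→1440, (A,nl_idx)→1520 …(+2); best=880 via (A,hash)
  {BE}: card=1600; try (B,hash)→1320, (E,merge)→1520, (B,merge)→1540, (E,hash)→1560, (E,nl_idx)→2240, (B,nl_idx)→2400 …(+2); best=1320 via (B,hash)
  {ABC}: card=24000; try (B,hash)→3840, (C,hash)→5840, (C,merge)→13690, (B,merge)→19860, (C,nl_idx)→32560, (B,nl_idx)→35720 …(+2); best=3840 via (B,hash)
  {ACD}: card=4800; try (A,hash)→3040, (D,hash)→3840, (A,merge)→10740, (A,nl_idx)→11120, (D,nl_idx)→16520, (D,merge)→19860 …(+2); best=3040 via (A,hash)
  {ABE}: card=19200; try (E,hash)→3240, (A,hash)→3640, (E,merge)→12240, (A,merge)→20940, (E,nl_idx)→26800, (A,nl_idx)→30120 …(+2); best=3240 via (E,hash)
  {ABCE}: card=480000; try (C,hash)→26440, (E,hash)→29240, (C,merge)→312690, (E,merge)→388640, (C,nl_idx)→636840, (E,nl_idx)→651840 …(+2); best=26440 via (C,hash)
  {ABCD}: card=76800; try (B,hash)→8960, (D,hash)→28960, (B,merge)→70880, (B,nl_idx)→113440, (D,nl_idx)→248640, (B,nl)→387040 …(+2); best=8960 via (B,hash)
  {ABCDE}: card=1536000; try (E,hash)→87160, (D,hash)→507560, (E,merge)→1392160, (E,nl_idx)→2082560, (D,nl_idx)→4922440, (E,nl)→7688960 …(+2); best=87160 via (E,hash)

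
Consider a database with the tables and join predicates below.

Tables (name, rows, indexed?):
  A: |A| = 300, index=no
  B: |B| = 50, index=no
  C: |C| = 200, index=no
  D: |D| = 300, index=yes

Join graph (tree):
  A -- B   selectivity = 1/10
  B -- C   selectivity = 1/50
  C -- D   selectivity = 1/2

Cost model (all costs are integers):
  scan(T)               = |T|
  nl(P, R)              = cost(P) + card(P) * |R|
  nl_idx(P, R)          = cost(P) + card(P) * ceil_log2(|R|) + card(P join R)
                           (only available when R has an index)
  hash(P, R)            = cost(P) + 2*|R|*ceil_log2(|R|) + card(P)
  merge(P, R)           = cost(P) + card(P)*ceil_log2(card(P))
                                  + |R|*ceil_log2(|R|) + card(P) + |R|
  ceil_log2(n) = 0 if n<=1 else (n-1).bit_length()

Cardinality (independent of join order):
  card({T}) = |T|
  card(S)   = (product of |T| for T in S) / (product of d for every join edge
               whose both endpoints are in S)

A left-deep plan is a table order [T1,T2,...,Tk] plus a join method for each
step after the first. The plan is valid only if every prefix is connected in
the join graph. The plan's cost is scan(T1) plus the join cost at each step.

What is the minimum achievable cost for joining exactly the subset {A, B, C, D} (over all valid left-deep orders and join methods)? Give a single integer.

Selinger DP over subsets of {A,B,C,D}:
  {A}: scan cost=300, card=300
  {B}: scan cost=50, card=50
  {C}: scan cost=200, card=200
  {D}: scan cost=300, card=300
  {AB}: card=1500; try (B,hash)→1200, (A,merge)→3400, (B,merge)→3650, (A,hash)→5500, (A,nl)→15050, (B,nl)→15300; best=1200 via (B,hash)
  {BC}: card=200; try (B,hash)→1000, (C,merge)→2200, (B,merge)→2350, (C,hash)→3300, (C,nl)→10050, (B,nl)→10200; best=1000 via (B,hash)
  {CD}: card=30000; try (C,hash)→3800, (D,merge)→5000, (C,merge)→5100, (D,hash)→5800, (D,nl_idx)→32000, (D,nl)→60200 …(+1); best=3800 via (C,hash)
  {ABC}: card=6000; try (A,merge)→5800, (C,hash)→5900, (A,hash)→6600, (C,merge)→21000, (A,nl)→61000, (C,nl)→301200; best=5800 via (A,merge)
  {BCD}: card=30000; try (D,merge)→5800, (D,hash)→6600, (D,nl_idx)→32800, (B,hash)→34400, (D,nl)→61000, (B,merge)→484150 …(+1); best=5800 via (D,merge)
  {ABCD}: card=900000; try (D,hash)→17200, (A,hash)→41200, (D,merge)→92800, (A,merge)→488800, (D,nl_idx)→959800, (D,nl)→1805800 …(+1); best=17200 via (D,hash)

17200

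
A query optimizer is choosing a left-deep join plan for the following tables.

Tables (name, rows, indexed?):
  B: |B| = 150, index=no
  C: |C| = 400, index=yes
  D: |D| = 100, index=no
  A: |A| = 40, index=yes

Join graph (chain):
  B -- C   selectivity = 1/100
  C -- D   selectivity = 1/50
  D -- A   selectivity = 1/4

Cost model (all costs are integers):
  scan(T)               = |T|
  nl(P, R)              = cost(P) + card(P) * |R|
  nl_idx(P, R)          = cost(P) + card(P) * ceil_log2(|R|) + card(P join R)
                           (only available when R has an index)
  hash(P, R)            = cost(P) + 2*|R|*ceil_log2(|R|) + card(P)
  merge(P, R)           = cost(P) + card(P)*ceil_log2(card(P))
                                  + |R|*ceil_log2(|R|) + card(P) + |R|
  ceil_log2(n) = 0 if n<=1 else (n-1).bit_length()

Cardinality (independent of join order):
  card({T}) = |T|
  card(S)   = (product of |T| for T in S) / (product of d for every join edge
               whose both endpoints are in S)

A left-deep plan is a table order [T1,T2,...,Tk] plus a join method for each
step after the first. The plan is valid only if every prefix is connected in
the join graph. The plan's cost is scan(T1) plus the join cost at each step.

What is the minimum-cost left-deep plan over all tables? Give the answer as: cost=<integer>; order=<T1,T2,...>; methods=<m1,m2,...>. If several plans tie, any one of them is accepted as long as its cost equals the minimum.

Selinger DP (subsets sized 1..n):
  {B}: scan cost=150, card=150
  {C}: scan cost=400, card=400
  {D}: scan cost=100, card=100
  {A}: scan cost=40, card=40
  {BC}: card=600; try (C,nl_idx)→2100, (B,hash)→3200, (C,merge)→5500, (B,merge)→5750, (C,hash)→7500, (C,nl)→60150 …(+1); best=2100 via (C,nl_idx)
  {CD}: card=800; try (C,nl_idx)→1800, (D,hash)→2200, (C,merge)→4900, (D,merge)→5200, (C,hash)→7400, (C,nl)→40100 …(+1); best=1800 via (C,nl_idx)
  {AD}: card=1000; try (A,hash)→680, (D,merge)→1120, (A,merge)→1180, (D,hash)→1480, (A,nl_idx)→1700, (D,nl)→4040 …(+1); best=680 via (A,hash)
  {BCD}: card=1200; try (D,hash)→4100, (B,hash)→5000, (D,merge)→9500, (B,merge)→11950, (D,nl)→62100, (B,nl)→121800; best=4100 via (D,hash)
  {ACD}: card=8000; try (A,hash)→3080, (C,hash)→8880, (A,merge)→10880, (A,nl_idx)→14600, (C,merge)→15680, (C,nl_idx)→17680 …(+2); best=3080 via (A,hash)
  {ABCD}: card=12000; try (A,hash)→5780, (B,hash)→13480, (A,merge)→18780, (A,nl_idx)→23300, (A,nl)→52100, (B,merge)→116430 …(+1); best=5780 via (A,hash)

cost=5780; order=B,C,D,A; methods=nl_idx,hash,hash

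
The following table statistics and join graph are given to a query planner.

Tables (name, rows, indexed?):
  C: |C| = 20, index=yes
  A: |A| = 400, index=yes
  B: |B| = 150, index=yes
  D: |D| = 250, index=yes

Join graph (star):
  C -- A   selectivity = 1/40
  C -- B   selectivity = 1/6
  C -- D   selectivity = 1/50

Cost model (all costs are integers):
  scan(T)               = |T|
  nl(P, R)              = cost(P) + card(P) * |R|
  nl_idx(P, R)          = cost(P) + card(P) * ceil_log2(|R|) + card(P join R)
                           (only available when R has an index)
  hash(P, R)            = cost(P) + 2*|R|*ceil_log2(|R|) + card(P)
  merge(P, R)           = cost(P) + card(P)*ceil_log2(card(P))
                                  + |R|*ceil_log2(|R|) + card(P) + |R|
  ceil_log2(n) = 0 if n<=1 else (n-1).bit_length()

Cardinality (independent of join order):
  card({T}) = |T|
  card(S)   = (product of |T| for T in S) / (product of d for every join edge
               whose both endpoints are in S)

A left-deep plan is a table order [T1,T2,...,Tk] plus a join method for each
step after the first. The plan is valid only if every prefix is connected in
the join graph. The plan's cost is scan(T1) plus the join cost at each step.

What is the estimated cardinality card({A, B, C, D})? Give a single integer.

Tables in S: A(400), B(150), C(20), D(250)
Edges inside S: C-A(d=40), C-B(d=6), C-D(d=50)
numerator = 400 * 150 * 20 * 250 = 300000000
denominator = 40 * 6 * 50 = 12000
card(S) = 300000000 / 12000 = 25000

25000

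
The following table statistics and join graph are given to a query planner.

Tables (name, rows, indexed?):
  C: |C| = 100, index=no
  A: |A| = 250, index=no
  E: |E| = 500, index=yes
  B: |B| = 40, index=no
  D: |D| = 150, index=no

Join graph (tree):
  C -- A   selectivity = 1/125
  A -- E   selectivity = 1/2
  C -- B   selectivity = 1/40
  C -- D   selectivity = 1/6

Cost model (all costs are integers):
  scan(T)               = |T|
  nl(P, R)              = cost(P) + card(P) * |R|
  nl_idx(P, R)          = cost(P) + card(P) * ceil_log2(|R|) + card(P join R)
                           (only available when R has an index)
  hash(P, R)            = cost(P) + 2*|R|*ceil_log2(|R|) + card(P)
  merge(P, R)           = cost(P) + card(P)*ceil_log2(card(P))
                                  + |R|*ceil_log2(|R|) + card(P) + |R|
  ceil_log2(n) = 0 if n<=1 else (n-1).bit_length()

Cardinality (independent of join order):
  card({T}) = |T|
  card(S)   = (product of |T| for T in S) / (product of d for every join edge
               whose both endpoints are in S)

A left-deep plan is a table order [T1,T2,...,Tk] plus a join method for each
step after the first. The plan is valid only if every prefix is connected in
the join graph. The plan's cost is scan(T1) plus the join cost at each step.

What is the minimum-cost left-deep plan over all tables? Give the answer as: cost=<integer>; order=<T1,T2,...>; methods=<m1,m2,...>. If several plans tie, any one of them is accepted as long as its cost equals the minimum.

Selinger DP (subsets sized 1..n):
  {C}: scan cost=100, card=100
  {A}: scan cost=250, card=250
  {E}: scan cost=500, card=500
  {B}: scan cost=40, card=40
  {D}: scan cost=150, card=150
  {AC}: card=200; try (C,hash)→1900, (A,merge)→3150, (C,merge)→3300, (A,hash)→4200, (A,nl)→25100, (C,nl)→25250; best=1900 via (C,hash)
  {BC}: card=100; try (B,hash)→680, (C,merge)→1120, (B,merge)→1180, (C,hash)→1480, (C,nl)→4040, (B,nl)→4100; best=680 via (B,hash)
  {CD}: card=2500; try (C,hash)→1700, (D,merge)→2250, (C,merge)→2300, (D,hash)→2600, (D,nl)→15100, (C,nl)→15150; best=1700 via (C,hash)
  {AE}: card=62500; try (A,hash)→5000, (E,merge)→7500, (A,merge)→7750, (E,hash)→9500, (E,nl_idx)→65000, (E,nl)→125250 …(+1); best=5000 via (A,hash)
  {ACE}: card=50000; try (E,merge)→8700, (E,hash)→11100, (E,nl_idx)→53700, (C,hash)→68900, (E,nl)→101900, (C,merge)→1068300 …(+1); best=8700 via (E,merge)
  {ABC}: card=200; try (B,hash)→2580, (A,merge)→3730, (B,merge)→3980, (A,hash)→4780, (B,nl)→9900, (A,nl)→25680; best=2580 via (B,hash)
  {ACD}: card=5000; try (D,hash)→4500, (D,merge)→5050, (A,hash)→8200, (D,nl)→31900, (A,merge)→36450, (A,nl)→626700; best=4500 via (D,hash)
  {BCD}: card=2500; try (D,merge)→2830, (D,hash)→3180, (B,hash)→4680, (D,nl)→15680, (B,merge)→34480, (B,nl)→101700; best=2830 via (D,merge)
  {ABCE}: card=50000; try (E,merge)→9380, (E,hash)→11780, (E,nl_idx)→54380, (B,hash)→59180, (E,nl)→102580, (B,merge)→858980 …(+1); best=9380 via (E,merge)
  {ACDE}: card=1250000; try (E,hash)→18500, (D,hash)→61100, (E,merge)→79500, (D,merge)→860050, (E,nl_idx)→1299500, (E,nl)→2504500 …(+1); best=18500 via (E,hash)
  {ABCD}: card=5000; try (D,hash)→5180, (D,merge)→5730, (A,hash)→9330, (B,hash)→9980, (D,nl)→32580, (A,merge)→37580 …(+3); best=5180 via (D,hash)
  {ABCDE}: card=1250000; try (E,hash)→19180, (D,hash)→61780, (E,merge)→80180, (D,merge)→860730, (B,hash)→1268980, (E,nl_idx)→1300180 …(+4); best=19180 via (E,hash)

cost=19180; order=A,C,B,D,E; methods=hash,hash,hash,hash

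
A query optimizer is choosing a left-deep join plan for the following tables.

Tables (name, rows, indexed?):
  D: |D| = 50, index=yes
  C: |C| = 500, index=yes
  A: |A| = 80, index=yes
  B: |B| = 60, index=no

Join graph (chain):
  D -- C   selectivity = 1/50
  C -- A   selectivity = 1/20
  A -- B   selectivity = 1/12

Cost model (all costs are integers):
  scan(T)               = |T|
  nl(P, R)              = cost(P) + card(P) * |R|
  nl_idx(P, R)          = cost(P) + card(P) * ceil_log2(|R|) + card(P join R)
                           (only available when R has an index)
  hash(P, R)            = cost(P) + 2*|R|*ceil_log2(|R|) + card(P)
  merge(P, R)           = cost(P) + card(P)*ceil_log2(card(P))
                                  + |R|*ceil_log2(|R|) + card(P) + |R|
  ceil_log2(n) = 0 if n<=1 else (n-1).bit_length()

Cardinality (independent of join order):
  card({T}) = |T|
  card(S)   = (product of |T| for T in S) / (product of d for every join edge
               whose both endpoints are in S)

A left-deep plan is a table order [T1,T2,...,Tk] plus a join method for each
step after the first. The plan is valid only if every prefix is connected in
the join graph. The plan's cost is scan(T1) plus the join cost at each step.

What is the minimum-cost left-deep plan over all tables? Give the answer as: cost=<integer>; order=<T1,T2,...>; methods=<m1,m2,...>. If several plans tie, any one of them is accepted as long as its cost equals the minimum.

cost=5340; order=D,C,A,B; methods=nl_idx,hash,hash

Selinger DP (subsets sized 1..n):
  {D}: scan cost=50, card=50
  {C}: scan cost=500, card=500
  {A}: scan cost=80, card=80
  {B}: scan cost=60, card=60
  {CD}: card=500; try (C,nl_idx)→1000, (D,hash)→1600, (D,nl_idx)→4000, (C,merge)→5400, (D,merge)→5850, (C,hash)→9100 …(+2); best=1000 via (C,nl_idx)
  {AC}: card=2000; try (A,hash)→2120, (C,nl_idx)→2800, (C,merge)→5720, (A,nl_idx)→6000, (A,merge)→6140, (C,hash)→9160 …(+2); best=2120 via (A,hash)
  {AB}: card=400; try (B,hash)→880, (A,nl_idx)→880, (A,merge)→1120, (B,merge)→1140, (A,hash)→1240, (A,nl)→4860 …(+1); best=880 via (B,hash)
  {ACD}: card=2000; try (A,hash)→2620, (D,hash)→4720, (A,nl_idx)→6500, (A,merge)→6640, (D,nl_idx)→16120, (D,merge)→26470 …(+2); best=2620 via (A,hash)
  {ABC}: card=10000; try (B,hash)→4840, (C,merge)→9880, (C,hash)→10280, (C,nl_idx)→14480, (B,merge)→26540, (B,nl)→122120 …(+1); best=4840 via (B,hash)
  {ABCD}: card=10000; try (B,hash)→5340, (D,hash)→15440, (B,merge)→27040, (D,nl_idx)→74840, (B,nl)→122620, (D,merge)→155190 …(+1); best=5340 via (B,hash)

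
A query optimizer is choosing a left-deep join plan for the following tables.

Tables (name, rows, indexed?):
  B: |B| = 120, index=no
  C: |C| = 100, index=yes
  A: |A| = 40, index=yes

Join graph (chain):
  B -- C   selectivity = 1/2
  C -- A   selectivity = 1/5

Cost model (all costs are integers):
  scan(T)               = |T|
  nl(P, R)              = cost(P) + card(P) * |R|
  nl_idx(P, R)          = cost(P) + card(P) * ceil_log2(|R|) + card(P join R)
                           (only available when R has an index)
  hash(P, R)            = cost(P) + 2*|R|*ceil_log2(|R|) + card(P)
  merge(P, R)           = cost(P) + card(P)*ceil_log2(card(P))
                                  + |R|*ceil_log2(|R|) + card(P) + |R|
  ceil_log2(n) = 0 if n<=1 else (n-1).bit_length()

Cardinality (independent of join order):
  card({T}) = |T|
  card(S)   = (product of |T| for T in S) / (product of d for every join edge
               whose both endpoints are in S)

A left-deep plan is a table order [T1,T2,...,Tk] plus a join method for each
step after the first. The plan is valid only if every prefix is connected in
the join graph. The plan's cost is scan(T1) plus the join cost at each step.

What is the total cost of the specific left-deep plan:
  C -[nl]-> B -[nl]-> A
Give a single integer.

step 1: scan C: cost=100, card=100
step 2: join B via nl
    card(P join B) = 100*120/(2) = 6000
    cost = 100 + 100*120 = 12100
step 3: join A via nl
    card(P join A) = 6000*40/(5) = 48000
    cost = 12100 + 6000*40 = 252100

252100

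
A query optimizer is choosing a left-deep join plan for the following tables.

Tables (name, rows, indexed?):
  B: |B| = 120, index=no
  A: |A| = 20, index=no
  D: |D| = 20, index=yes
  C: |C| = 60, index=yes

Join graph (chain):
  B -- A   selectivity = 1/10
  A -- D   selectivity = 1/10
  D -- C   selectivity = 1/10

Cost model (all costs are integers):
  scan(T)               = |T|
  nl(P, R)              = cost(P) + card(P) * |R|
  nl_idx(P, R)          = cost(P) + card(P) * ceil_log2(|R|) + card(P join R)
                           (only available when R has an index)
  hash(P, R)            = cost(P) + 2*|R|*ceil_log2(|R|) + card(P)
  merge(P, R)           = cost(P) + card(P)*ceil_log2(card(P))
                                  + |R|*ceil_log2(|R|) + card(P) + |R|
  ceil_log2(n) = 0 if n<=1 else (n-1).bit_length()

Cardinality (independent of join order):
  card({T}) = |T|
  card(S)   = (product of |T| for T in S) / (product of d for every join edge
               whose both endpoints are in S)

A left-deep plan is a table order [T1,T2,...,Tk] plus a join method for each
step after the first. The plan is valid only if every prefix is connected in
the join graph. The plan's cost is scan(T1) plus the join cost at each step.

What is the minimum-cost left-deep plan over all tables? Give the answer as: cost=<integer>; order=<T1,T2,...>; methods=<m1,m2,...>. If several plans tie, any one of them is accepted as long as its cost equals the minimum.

cost=2080; order=B,A,D,C; methods=hash,hash,hash

Selinger DP (subsets sized 1..n):
  {B}: scan cost=120, card=120
  {A}: scan cost=20, card=20
  {D}: scan cost=20, card=20
  {C}: scan cost=60, card=60
  {AB}: card=240; try (A,hash)→440, (B,merge)→1100, (A,merge)→1200, (B,hash)→1720, (B,nl)→2420, (A,nl)→2520; best=440 via (A,hash)
  {AD}: card=40; try (D,nl_idx)→160, (D,hash)→240, (A,hash)→240, (D,merge)→260, (A,merge)→260, (D,nl)→420 …(+1); best=160 via (D,nl_idx)
  {CD}: card=120; try (C,nl_idx)→260, (D,hash)→320, (D,nl_idx)→480, (C,merge)→560, (D,merge)→600, (C,hash)→760 …(+2); best=260 via (C,nl_idx)
  {ABD}: card=480; try (D,hash)→880, (B,merge)→1400, (B,hash)→1880, (D,nl_idx)→2120, (D,merge)→2720, (B,nl)→4960 …(+1); best=880 via (D,hash)
  {ACD}: card=240; try (A,hash)→580, (C,nl_idx)→640, (C,merge)→860, (C,hash)→920, (A,merge)→1340, (C,nl)→2560 …(+1); best=580 via (A,hash)
  {ABCD}: card=2880; try (C,hash)→2080, (B,hash)→2500, (B,merge)→3700, (C,merge)→6100, (C,nl_idx)→6640, (B,nl)→29380 …(+1); best=2080 via (C,hash)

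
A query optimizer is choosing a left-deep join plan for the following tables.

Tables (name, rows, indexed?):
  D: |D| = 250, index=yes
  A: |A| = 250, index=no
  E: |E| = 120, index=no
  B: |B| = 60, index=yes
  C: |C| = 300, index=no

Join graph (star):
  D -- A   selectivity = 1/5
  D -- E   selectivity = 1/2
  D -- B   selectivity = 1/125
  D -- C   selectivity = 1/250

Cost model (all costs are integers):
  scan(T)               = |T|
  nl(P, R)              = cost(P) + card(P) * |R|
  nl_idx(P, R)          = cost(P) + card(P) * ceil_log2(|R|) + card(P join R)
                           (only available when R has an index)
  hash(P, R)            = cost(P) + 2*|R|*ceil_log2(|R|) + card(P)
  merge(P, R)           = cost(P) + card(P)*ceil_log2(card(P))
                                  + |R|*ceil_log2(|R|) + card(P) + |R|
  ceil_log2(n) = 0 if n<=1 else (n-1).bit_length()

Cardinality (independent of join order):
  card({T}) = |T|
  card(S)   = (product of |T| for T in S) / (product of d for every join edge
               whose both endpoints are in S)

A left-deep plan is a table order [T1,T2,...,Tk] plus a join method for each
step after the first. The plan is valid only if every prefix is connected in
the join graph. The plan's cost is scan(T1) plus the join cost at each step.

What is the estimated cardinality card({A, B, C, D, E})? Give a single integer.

432000

Tables in S: A(250), B(60), C(300), D(250), E(120)
Edges inside S: D-A(d=5), D-E(d=2), D-B(d=125), D-C(d=250)
numerator = 250 * 60 * 300 * 250 * 120 = 135000000000
denominator = 5 * 2 * 125 * 250 = 312500
card(S) = 135000000000 / 312500 = 432000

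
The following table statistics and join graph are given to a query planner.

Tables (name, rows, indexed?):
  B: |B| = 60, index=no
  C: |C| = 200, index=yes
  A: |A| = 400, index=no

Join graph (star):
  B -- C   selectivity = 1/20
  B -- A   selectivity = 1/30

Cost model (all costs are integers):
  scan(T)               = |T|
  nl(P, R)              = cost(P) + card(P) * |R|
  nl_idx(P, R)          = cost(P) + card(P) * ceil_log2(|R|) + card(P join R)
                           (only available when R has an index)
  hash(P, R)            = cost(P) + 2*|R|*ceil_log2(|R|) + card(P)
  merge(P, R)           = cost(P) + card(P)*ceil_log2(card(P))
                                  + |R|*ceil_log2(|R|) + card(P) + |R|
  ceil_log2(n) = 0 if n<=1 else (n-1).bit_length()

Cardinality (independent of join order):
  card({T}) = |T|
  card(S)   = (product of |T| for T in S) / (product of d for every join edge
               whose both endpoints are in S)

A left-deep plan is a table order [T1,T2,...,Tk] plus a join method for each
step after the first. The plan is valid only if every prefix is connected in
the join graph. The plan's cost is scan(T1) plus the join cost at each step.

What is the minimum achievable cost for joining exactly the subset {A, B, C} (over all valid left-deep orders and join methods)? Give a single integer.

Selinger DP over subsets of {A,B,C}:
  {B}: scan cost=60, card=60
  {C}: scan cost=200, card=200
  {A}: scan cost=400, card=400
  {BC}: card=600; try (B,hash)→1120, (C,nl_idx)→1140, (C,merge)→2280, (B,merge)→2420, (C,hash)→3320, (C,nl)→12060 …(+1); best=1120 via (B,hash)
  {AB}: card=800; try (B,hash)→1520, (A,merge)→4480, (B,merge)→4820, (A,hash)→7320, (A,nl)→24060, (B,nl)→24400; best=1520 via (B,hash)
  {ABC}: card=8000; try (C,hash)→5520, (A,hash)→8920, (A,merge)→11720, (C,merge)→12120, (C,nl_idx)→15920, (C,nl)→161520 …(+1); best=5520 via (C,hash)

5520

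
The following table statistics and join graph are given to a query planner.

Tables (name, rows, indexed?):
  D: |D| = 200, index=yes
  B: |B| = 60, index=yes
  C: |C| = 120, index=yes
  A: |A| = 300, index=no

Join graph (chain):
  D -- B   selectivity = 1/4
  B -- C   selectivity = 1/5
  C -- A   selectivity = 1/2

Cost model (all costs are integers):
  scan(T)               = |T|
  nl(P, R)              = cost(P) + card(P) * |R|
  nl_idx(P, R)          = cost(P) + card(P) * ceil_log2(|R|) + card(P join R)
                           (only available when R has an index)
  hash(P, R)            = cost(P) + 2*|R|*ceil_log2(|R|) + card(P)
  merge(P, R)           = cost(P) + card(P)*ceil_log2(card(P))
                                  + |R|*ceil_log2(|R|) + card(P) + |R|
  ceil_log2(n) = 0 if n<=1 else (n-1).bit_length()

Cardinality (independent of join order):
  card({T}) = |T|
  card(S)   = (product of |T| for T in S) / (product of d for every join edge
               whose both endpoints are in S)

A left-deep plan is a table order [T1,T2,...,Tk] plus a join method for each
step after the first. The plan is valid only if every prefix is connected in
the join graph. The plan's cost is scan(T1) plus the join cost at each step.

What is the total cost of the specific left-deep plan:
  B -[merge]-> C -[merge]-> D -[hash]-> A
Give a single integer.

97920

step 1: scan B: cost=60, card=60
step 2: join C via merge
    card(P join C) = 60*120/(5) = 1440
    cost = 60 + 60*6 + 120*7 + 60 + 120 = 1440
step 3: join D via merge
    card(P join D) = 1440*200/(4) = 72000
    cost = 1440 + 1440*11 + 200*8 + 1440 + 200 = 20520
step 4: join A via hash
    card(P join A) = 72000*300/(2) = 10800000
    cost = 20520 + 2*300*9 + 72000 = 97920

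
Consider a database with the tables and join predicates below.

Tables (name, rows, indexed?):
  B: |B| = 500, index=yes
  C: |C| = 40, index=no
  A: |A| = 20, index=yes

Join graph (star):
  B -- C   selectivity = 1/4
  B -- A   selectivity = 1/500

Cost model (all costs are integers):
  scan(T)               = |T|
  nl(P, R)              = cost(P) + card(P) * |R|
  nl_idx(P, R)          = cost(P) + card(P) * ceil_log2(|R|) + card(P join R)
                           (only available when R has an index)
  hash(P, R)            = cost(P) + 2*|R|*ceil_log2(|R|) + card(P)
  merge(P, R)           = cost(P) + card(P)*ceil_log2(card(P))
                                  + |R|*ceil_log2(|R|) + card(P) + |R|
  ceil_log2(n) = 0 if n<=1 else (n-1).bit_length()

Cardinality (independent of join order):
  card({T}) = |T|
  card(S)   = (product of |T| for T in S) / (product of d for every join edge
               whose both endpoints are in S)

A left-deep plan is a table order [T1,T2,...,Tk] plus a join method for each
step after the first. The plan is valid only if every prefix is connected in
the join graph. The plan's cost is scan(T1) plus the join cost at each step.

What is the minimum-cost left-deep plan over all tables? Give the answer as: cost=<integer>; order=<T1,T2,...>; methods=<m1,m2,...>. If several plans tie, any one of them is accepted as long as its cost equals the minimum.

Selinger DP (subsets sized 1..n):
  {B}: scan cost=500, card=500
  {C}: scan cost=40, card=40
  {A}: scan cost=20, card=20
  {BC}: card=5000; try (C,hash)→1480, (B,merge)→5320, (B,nl_idx)→5400, (C,merge)→5780, (B,hash)→9080, (B,nl)→20040 …(+1); best=1480 via (C,hash)
  {AB}: card=20; try (B,nl_idx)→220, (A,hash)→1200, (A,nl_idx)→3020, (B,merge)→5140, (A,merge)→5620, (B,hash)→9040 …(+2); best=220 via (B,nl_idx)
  {ABC}: card=200; try (C,merge)→620, (C,hash)→720, (C,nl)→1020, (A,hash)→6680, (A,nl_idx)→26680, (A,merge)→71600 …(+1); best=620 via (C,merge)

cost=620; order=A,B,C; methods=nl_idx,merge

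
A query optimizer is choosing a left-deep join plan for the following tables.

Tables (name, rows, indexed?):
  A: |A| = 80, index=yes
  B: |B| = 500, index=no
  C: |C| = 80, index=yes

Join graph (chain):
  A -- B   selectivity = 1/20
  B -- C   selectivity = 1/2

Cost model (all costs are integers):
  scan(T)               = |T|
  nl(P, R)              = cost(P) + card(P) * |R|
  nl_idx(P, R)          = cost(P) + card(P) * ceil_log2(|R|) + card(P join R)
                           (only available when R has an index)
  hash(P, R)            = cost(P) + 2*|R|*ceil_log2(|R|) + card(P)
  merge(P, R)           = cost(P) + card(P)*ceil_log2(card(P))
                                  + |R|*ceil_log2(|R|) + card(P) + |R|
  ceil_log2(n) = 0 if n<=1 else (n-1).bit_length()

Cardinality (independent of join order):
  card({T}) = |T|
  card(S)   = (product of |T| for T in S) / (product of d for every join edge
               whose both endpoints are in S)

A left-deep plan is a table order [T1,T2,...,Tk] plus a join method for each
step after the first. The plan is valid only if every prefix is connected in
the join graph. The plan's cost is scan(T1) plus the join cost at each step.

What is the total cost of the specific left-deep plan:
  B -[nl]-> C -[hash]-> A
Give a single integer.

step 1: scan B: cost=500, card=500
step 2: join C via nl
    card(P join C) = 500*80/(2) = 20000
    cost = 500 + 500*80 = 40500
step 3: join A via hash
    card(P join A) = 20000*80/(20) = 80000
    cost = 40500 + 2*80*7 + 20000 = 61620

61620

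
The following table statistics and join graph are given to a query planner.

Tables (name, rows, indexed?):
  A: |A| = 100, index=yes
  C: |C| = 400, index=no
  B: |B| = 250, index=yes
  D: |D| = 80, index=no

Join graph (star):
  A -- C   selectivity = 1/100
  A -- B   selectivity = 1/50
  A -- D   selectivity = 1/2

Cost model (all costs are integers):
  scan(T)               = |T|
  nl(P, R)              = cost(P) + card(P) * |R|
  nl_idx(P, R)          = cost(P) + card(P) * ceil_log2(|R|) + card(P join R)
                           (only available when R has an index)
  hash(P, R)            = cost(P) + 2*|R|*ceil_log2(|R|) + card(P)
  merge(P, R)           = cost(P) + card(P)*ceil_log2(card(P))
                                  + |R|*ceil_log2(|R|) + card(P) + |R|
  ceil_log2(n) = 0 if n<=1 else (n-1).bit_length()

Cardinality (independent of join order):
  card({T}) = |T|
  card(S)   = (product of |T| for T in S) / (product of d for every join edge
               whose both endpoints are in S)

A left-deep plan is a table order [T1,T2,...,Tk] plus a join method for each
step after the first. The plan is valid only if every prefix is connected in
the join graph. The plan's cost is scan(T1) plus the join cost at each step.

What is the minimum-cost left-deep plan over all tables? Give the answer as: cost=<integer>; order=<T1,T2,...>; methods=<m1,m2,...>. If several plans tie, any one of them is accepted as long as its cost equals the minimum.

Selinger DP (subsets sized 1..n):
  {A}: scan cost=100, card=100
  {C}: scan cost=400, card=400
  {B}: scan cost=250, card=250
  {D}: scan cost=80, card=80
  {AC}: card=400; try (A,hash)→2200, (A,nl_idx)→3600, (C,merge)→4900, (A,merge)→5200, (C,hash)→7400, (C,nl)→40100 …(+1); best=2200 via (A,hash)
  {AB}: card=500; try (B,nl_idx)→1400, (A,hash)→1900, (A,nl_idx)→2500, (B,merge)→3150, (A,merge)→3300, (B,hash)→4200 …(+2); best=1400 via (B,nl_idx)
  {AD}: card=4000; try (D,hash)→1320, (A,merge)→1520, (D,merge)→1540, (A,hash)→1560, (A,nl_idx)→4640, (A,nl)→8080 …(+1); best=1320 via (D,hash)
  {ABC}: card=2000; try (B,hash)→6600, (B,nl_idx)→7400, (B,merge)→8450, (C,hash)→9100, (C,merge)→10400, (B,nl)→102200 …(+1); best=6600 via (B,hash)
  {ACD}: card=16000; try (D,hash)→3720, (D,merge)→6840, (C,hash)→12520, (D,nl)→34200, (C,merge)→57320, (C,nl)→1601320; best=3720 via (D,hash)
  {ABD}: card=20000; try (D,hash)→3020, (D,merge)→7040, (B,hash)→9320, (D,nl)→41400, (B,nl_idx)→53320, (B,merge)→55570 …(+1); best=3020 via (D,hash)
  {ABCD}: card=80000; try (D,hash)→9720, (B,hash)→23720, (C,hash)→30220, (D,merge)→31240, (D,nl)→166600, (B,nl_idx)→211720 …(+4); best=9720 via (D,hash)

cost=9720; order=C,A,B,D; methods=hash,hash,hash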